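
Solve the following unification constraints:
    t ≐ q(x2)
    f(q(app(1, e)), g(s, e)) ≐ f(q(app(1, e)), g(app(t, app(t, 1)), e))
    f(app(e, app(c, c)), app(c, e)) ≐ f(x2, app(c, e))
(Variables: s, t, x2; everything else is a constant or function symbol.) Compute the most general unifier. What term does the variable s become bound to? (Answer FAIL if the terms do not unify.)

app(q(app(e, app(c, c))), app(q(app(e, app(c, c))), 1))

Bind t := q(x2); substituting into the one remaining equation that mentions t gives: f(q(app(1, e)), g(s, e)) ≐ f(q(app(1, e)), g(app(q(x2), app(q(x2), 1)), e)).
Decompose f/2: q(app(1, e)) ≐ q(app(1, e)),  g(s, e) ≐ g(app(q(x2), app(q(x2), 1)), e).
Delete trivial equation q(app(1, e)) ≐ q(app(1, e)).
Decompose g/2: s ≐ app(q(x2), app(q(x2), 1)),  e ≐ e.
Bind s := app(q(x2), app(q(x2), 1)); no other remaining equation mentions s.
Delete trivial equation e ≐ e.
Decompose f/2: app(e, app(c, c)) ≐ x2,  app(c, e) ≐ app(c, e).
Bind x2 := app(e, app(c, c)); no other remaining equation mentions x2. Substituting into the earlier bindings gives t := q(app(e, app(c, c))), s := app(q(app(e, app(c, c))), app(q(app(e, app(c, c))), 1)).
Delete trivial equation app(c, e) ≐ app(c, e).
MGU = { t -> q(app(e, app(c, c))), s -> app(q(app(e, app(c, c))), app(q(app(e, app(c, c))), 1)), x2 -> app(e, app(c, c)) }, so s -> app(q(app(e, app(c, c))), app(q(app(e, app(c, c))), 1)).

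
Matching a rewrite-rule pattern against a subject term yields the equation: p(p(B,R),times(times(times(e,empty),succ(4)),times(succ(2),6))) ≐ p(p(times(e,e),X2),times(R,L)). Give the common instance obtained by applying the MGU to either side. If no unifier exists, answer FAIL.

Decompose p/2: p(B,R) ≐ p(times(e,e),X2),  times(times(times(e,empty),succ(4)),times(succ(2),6)) ≐ times(R,L).
Decompose p/2: B ≐ times(e,e),  R ≐ X2.
Bind B := times(e,e); no other remaining equation mentions B.
Bind R := X2; substituting into the remaining equation gives: times(times(times(e,empty),succ(4)),times(succ(2),6)) ≐ times(X2,L).
Decompose times/2: times(times(e,empty),succ(4)) ≐ X2,  times(succ(2),6) ≐ L.
Bind X2 := times(times(e,empty),succ(4)); no other remaining equation mentions X2. Substituting into the earlier binding gives R := times(times(e,empty),succ(4)).
Bind L := times(succ(2),6).
Applying the MGU to either side gives p(p(times(e,e),times(times(e,empty),succ(4))),times(times(times(e,empty),succ(4)),times(succ(2),6))).

p(p(times(e,e),times(times(e,empty),succ(4))),times(times(times(e,empty),succ(4)),times(succ(2),6)))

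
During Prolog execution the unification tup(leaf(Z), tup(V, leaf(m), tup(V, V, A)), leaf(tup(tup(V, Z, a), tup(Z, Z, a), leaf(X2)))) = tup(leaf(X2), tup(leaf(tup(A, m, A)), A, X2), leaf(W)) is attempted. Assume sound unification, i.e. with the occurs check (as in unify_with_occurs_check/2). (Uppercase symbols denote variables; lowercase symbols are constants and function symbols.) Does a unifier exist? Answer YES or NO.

YES

Decompose tup/3: leaf(Z) = leaf(X2),  tup(V, leaf(m), tup(V, V, A)) = tup(leaf(tup(A, m, A)), A, X2),  leaf(tup(tup(V, Z, a), tup(Z, Z, a), leaf(X2))) = leaf(W).
Decompose leaf/1: Z = X2.
Bind Z := X2; substituting into the one remaining equation that mentions Z gives: leaf(tup(tup(V, X2, a), tup(X2, X2, a), leaf(X2))) = leaf(W).
Decompose tup/3: V = leaf(tup(A, m, A)),  leaf(m) = A,  tup(V, V, A) = X2.
Bind V := leaf(tup(A, m, A)); substituting into the 2 remaining equations that mention V gives: tup(leaf(tup(A, m, A)), leaf(tup(A, m, A)), A) = X2,  leaf(tup(tup(leaf(tup(A, m, A)), X2, a), tup(X2, X2, a), leaf(X2))) = leaf(W).
Bind A := leaf(m); substituting into the remaining equations gives: tup(leaf(tup(leaf(m), m, leaf(m))), leaf(tup(leaf(m), m, leaf(m))), leaf(m)) = X2,  leaf(tup(tup(leaf(tup(leaf(m), m, leaf(m))), X2, a), tup(X2, X2, a), leaf(X2))) = leaf(W). Substituting into the earlier binding gives V := leaf(tup(leaf(m), m, leaf(m))).
Bind X2 := tup(leaf(tup(leaf(m), m, leaf(m))), leaf(tup(leaf(m), m, leaf(m))), leaf(m)); substituting into the remaining equation gives: leaf(tup(tup(leaf(tup(leaf(m), m, leaf(m))), tup(leaf(tup(leaf(m), m, leaf(m))), leaf(tup(leaf(m), m, leaf(m))), leaf(m)), a), tup(tup(leaf(tup(leaf(m), m, leaf(m))), leaf(tup(leaf(m), m, leaf(m))), leaf(m)), tup(leaf(tup(leaf(m), m, leaf(m))), leaf(tup(leaf(m), m, leaf(m))), leaf(m)), a), leaf(tup(leaf(tup(leaf(m), m, leaf(m))), leaf(tup(leaf(m), m, leaf(m))), leaf(m))))) = leaf(W). Substituting into the earlier binding gives Z := tup(leaf(tup(leaf(m), m, leaf(m))), leaf(tup(leaf(m), m, leaf(m))), leaf(m)).
Decompose leaf/1: tup(tup(leaf(tup(leaf(m), m, leaf(m))), tup(leaf(tup(leaf(m), m, leaf(m))), leaf(tup(leaf(m), m, leaf(m))), leaf(m)), a), tup(tup(leaf(tup(leaf(m), m, leaf(m))), leaf(tup(leaf(m), m, leaf(m))), leaf(m)), tup(leaf(tup(leaf(m), m, leaf(m))), leaf(tup(leaf(m), m, leaf(m))), leaf(m)), a), leaf(tup(leaf(tup(leaf(m), m, leaf(m))), leaf(tup(leaf(m), m, leaf(m))), leaf(m)))) = W.
Bind W := tup(tup(leaf(tup(leaf(m), m, leaf(m))), tup(leaf(tup(leaf(m), m, leaf(m))), leaf(tup(leaf(m), m, leaf(m))), leaf(m)), a), tup(tup(leaf(tup(leaf(m), m, leaf(m))), leaf(tup(leaf(m), m, leaf(m))), leaf(m)), tup(leaf(tup(leaf(m), m, leaf(m))), leaf(tup(leaf(m), m, leaf(m))), leaf(m)), a), leaf(tup(leaf(tup(leaf(m), m, leaf(m))), leaf(tup(leaf(m), m, leaf(m))), leaf(m)))).
No equations remain and no clash or occurs-check failure arose, so a unifier exists.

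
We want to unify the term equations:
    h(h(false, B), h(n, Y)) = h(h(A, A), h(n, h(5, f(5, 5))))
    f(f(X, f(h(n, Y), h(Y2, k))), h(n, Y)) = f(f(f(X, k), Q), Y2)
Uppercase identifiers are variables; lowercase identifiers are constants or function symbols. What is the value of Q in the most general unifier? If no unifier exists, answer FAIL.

Decompose h/2: h(false, B) = h(A, A),  h(n, Y) = h(n, h(5, f(5, 5))).
Decompose h/2: false = A,  B = A.
Bind A := false; substituting into the one remaining equation that mentions A gives: B = false.
Bind B := false; no other remaining equation mentions B.
Decompose h/2: n = n,  Y = h(5, f(5, 5)).
Delete trivial equation n = n.
Bind Y := h(5, f(5, 5)); substituting into the remaining equation gives: f(f(X, f(h(n, h(5, f(5, 5))), h(Y2, k))), h(n, h(5, f(5, 5)))) = f(f(f(X, k), Q), Y2).
Decompose f/2: f(X, f(h(n, h(5, f(5, 5))), h(Y2, k))) = f(f(X, k), Q),  h(n, h(5, f(5, 5))) = Y2.
Decompose f/2: X = f(X, k),  f(h(n, h(5, f(5, 5))), h(Y2, k)) = Q.
Occurs check fails: X occurs in f(X, k); the equation X = f(X, k) has no finite solution.

FAIL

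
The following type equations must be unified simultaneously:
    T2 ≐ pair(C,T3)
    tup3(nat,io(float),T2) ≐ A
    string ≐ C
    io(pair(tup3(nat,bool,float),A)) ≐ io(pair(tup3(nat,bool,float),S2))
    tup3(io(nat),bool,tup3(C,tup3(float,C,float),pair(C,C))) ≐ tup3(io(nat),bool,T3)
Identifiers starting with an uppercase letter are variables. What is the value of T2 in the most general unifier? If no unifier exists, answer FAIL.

Bind T2 := pair(C,T3); substituting into the one remaining equation that mentions T2 gives: tup3(nat,io(float),pair(C,T3)) ≐ A.
Bind A := tup3(nat,io(float),pair(C,T3)); substituting into the one remaining equation that mentions A gives: io(pair(tup3(nat,bool,float),tup3(nat,io(float),pair(C,T3)))) ≐ io(pair(tup3(nat,bool,float),S2)).
Bind C := string; substituting into the remaining equations gives: io(pair(tup3(nat,bool,float),tup3(nat,io(float),pair(string,T3)))) ≐ io(pair(tup3(nat,bool,float),S2)),  tup3(io(nat),bool,tup3(string,tup3(float,string,float),pair(string,string))) ≐ tup3(io(nat),bool,T3). Substituting into the earlier bindings gives T2 := pair(string,T3), A := tup3(nat,io(float),pair(string,T3)).
Decompose io/1: pair(tup3(nat,bool,float),tup3(nat,io(float),pair(string,T3))) ≐ pair(tup3(nat,bool,float),S2).
Decompose pair/2: tup3(nat,bool,float) ≐ tup3(nat,bool,float),  tup3(nat,io(float),pair(string,T3)) ≐ S2.
Delete trivial equation tup3(nat,bool,float) ≐ tup3(nat,bool,float).
Bind S2 := tup3(nat,io(float),pair(string,T3)); no other remaining equation mentions S2.
Decompose tup3/3: io(nat) ≐ io(nat),  bool ≐ bool,  tup3(string,tup3(float,string,float),pair(string,string)) ≐ T3.
Delete trivial equation io(nat) ≐ io(nat).
Delete trivial equation bool ≐ bool.
Bind T3 := tup3(string,tup3(float,string,float),pair(string,string)). Substituting into the earlier bindings gives T2 := pair(string,tup3(string,tup3(float,string,float),pair(string,string))), A := tup3(nat,io(float),pair(string,tup3(string,tup3(float,string,float),pair(string,string)))), S2 := tup3(nat,io(float),pair(string,tup3(string,tup3(float,string,float),pair(string,string)))).
MGU = { T2 ↦ pair(string,tup3(string,tup3(float,string,float),pair(string,string))), A ↦ tup3(nat,io(float),pair(string,tup3(string,tup3(float,string,float),pair(string,string)))), C ↦ string, S2 ↦ tup3(nat,io(float),pair(string,tup3(string,tup3(float,string,float),pair(string,string)))), T3 ↦ tup3(string,tup3(float,string,float),pair(string,string)) }, so T2 ↦ pair(string,tup3(string,tup3(float,string,float),pair(string,string))).

pair(string,tup3(string,tup3(float,string,float),pair(string,string)))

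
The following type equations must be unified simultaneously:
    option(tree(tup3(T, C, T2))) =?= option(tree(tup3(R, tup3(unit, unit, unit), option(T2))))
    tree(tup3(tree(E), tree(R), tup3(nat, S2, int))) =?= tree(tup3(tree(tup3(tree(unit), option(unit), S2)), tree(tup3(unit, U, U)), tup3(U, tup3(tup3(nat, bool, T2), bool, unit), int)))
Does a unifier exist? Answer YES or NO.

Decompose option/1: tree(tup3(T, C, T2)) =?= tree(tup3(R, tup3(unit, unit, unit), option(T2))).
Decompose tree/1: tup3(T, C, T2) =?= tup3(R, tup3(unit, unit, unit), option(T2)).
Decompose tup3/3: T =?= R,  C =?= tup3(unit, unit, unit),  T2 =?= option(T2).
Bind T := R; no other remaining equation mentions T.
Bind C := tup3(unit, unit, unit); no other remaining equation mentions C.
Occurs check fails: T2 occurs in option(T2); the equation T2 =?= option(T2) has no finite solution.

NO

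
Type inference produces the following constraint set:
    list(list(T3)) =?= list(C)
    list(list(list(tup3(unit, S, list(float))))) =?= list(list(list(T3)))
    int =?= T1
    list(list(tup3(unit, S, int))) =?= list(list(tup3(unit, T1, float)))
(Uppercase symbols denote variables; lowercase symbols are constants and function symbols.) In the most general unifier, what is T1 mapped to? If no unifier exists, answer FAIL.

FAIL

Decompose list/1: list(T3) =?= C.
Bind C := list(T3); no other remaining equation mentions C.
Decompose list/1: list(list(tup3(unit, S, list(float)))) =?= list(list(T3)).
Decompose list/1: list(tup3(unit, S, list(float))) =?= list(T3).
Decompose list/1: tup3(unit, S, list(float)) =?= T3.
Bind T3 := tup3(unit, S, list(float)); no other remaining equation mentions T3. Substituting into the earlier binding gives C := list(tup3(unit, S, list(float))).
Bind T1 := int; substituting into the remaining equation gives: list(list(tup3(unit, S, int))) =?= list(list(tup3(unit, int, float))).
Decompose list/1: list(tup3(unit, S, int)) =?= list(tup3(unit, int, float)).
Decompose list/1: tup3(unit, S, int) =?= tup3(unit, int, float).
Decompose tup3/3: unit =?= unit,  S =?= int,  int =?= float.
Delete trivial equation unit =?= unit.
Bind S := int; no other remaining equation mentions S. Substituting into the earlier bindings gives C := list(tup3(unit, int, list(float))), T3 := tup3(unit, int, list(float)).
Clash: constants int and float differ; no unifier exists.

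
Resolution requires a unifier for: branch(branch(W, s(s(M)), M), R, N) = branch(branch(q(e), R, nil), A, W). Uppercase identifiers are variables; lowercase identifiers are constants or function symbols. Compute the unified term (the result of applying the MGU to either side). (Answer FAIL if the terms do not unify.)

branch(branch(q(e), s(s(nil)), nil), s(s(nil)), q(e))

Decompose branch/3: branch(W, s(s(M)), M) = branch(q(e), R, nil),  R = A,  N = W.
Decompose branch/3: W = q(e),  s(s(M)) = R,  M = nil.
Bind W := q(e); substituting into the one remaining equation that mentions W gives: N = q(e).
Bind R := s(s(M)); substituting into the one remaining equation that mentions R gives: s(s(M)) = A.
Bind M := nil; substituting into the one remaining equation that mentions M gives: s(s(nil)) = A. Substituting into the earlier binding gives R := s(s(nil)).
Bind A := s(s(nil)); no other remaining equation mentions A.
Bind N := q(e).
Applying the MGU to either side gives branch(branch(q(e), s(s(nil)), nil), s(s(nil)), q(e)).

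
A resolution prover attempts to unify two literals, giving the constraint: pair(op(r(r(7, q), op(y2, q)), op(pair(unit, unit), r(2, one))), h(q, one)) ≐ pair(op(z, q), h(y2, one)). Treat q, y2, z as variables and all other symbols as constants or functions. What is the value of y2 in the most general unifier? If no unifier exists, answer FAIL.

Decompose pair/2: op(r(r(7, q), op(y2, q)), op(pair(unit, unit), r(2, one))) ≐ op(z, q),  h(q, one) ≐ h(y2, one).
Decompose op/2: r(r(7, q), op(y2, q)) ≐ z,  op(pair(unit, unit), r(2, one)) ≐ q.
Bind z := r(r(7, q), op(y2, q)); no other remaining equation mentions z.
Bind q := op(pair(unit, unit), r(2, one)); substituting into the remaining equation gives: h(op(pair(unit, unit), r(2, one)), one) ≐ h(y2, one). Substituting into the earlier binding gives z := r(r(7, op(pair(unit, unit), r(2, one))), op(y2, op(pair(unit, unit), r(2, one)))).
Decompose h/2: op(pair(unit, unit), r(2, one)) ≐ y2,  one ≐ one.
Bind y2 := op(pair(unit, unit), r(2, one)); no other remaining equation mentions y2. Substituting into the earlier binding gives z := r(r(7, op(pair(unit, unit), r(2, one))), op(op(pair(unit, unit), r(2, one)), op(pair(unit, unit), r(2, one)))).
Delete trivial equation one ≐ one.
MGU = { z -> r(r(7, op(pair(unit, unit), r(2, one))), op(op(pair(unit, unit), r(2, one)), op(pair(unit, unit), r(2, one)))), q -> op(pair(unit, unit), r(2, one)), y2 -> op(pair(unit, unit), r(2, one)) }, so y2 -> op(pair(unit, unit), r(2, one)).

op(pair(unit, unit), r(2, one))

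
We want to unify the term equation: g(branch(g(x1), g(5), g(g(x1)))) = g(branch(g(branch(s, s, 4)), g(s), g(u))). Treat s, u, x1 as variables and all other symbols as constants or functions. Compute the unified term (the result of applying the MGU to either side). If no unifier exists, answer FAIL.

g(branch(g(branch(5, 5, 4)), g(5), g(g(branch(5, 5, 4)))))

Decompose g/1: branch(g(x1), g(5), g(g(x1))) = branch(g(branch(s, s, 4)), g(s), g(u)).
Decompose branch/3: g(x1) = g(branch(s, s, 4)),  g(5) = g(s),  g(g(x1)) = g(u).
Decompose g/1: x1 = branch(s, s, 4).
Bind x1 := branch(s, s, 4); substituting into the one remaining equation that mentions x1 gives: g(g(branch(s, s, 4))) = g(u).
Decompose g/1: 5 = s.
Bind s := 5; substituting into the remaining equation gives: g(g(branch(5, 5, 4))) = g(u). Substituting into the earlier binding gives x1 := branch(5, 5, 4).
Decompose g/1: g(branch(5, 5, 4)) = u.
Bind u := g(branch(5, 5, 4)).
Applying the MGU to either side gives g(branch(g(branch(5, 5, 4)), g(5), g(g(branch(5, 5, 4))))).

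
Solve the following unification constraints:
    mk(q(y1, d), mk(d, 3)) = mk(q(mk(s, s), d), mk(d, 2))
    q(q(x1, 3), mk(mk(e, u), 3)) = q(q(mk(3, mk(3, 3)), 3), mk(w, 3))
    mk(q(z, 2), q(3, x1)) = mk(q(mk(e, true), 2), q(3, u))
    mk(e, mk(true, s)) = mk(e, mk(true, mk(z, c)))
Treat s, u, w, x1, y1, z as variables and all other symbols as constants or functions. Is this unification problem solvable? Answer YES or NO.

NO

Decompose mk/2: q(y1, d) = q(mk(s, s), d),  mk(d, 3) = mk(d, 2).
Decompose q/2: y1 = mk(s, s),  d = d.
Bind y1 := mk(s, s); no other remaining equation mentions y1.
Delete trivial equation d = d.
Decompose mk/2: d = d,  3 = 2.
Delete trivial equation d = d.
Clash: constants 3 and 2 differ; no unifier exists.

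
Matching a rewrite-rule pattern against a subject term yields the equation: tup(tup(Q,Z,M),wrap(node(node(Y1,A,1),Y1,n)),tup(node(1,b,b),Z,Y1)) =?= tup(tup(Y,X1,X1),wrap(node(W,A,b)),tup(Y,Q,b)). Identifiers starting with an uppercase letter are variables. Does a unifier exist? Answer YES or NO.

Decompose tup/3: tup(Q,Z,M) =?= tup(Y,X1,X1),  wrap(node(node(Y1,A,1),Y1,n)) =?= wrap(node(W,A,b)),  tup(node(1,b,b),Z,Y1) =?= tup(Y,Q,b).
Decompose tup/3: Q =?= Y,  Z =?= X1,  M =?= X1.
Bind Q := Y; substituting into the one remaining equation that mentions Q gives: tup(node(1,b,b),Z,Y1) =?= tup(Y,Y,b).
Bind Z := X1; substituting into the one remaining equation that mentions Z gives: tup(node(1,b,b),X1,Y1) =?= tup(Y,Y,b).
Bind M := X1; no other remaining equation mentions M.
Decompose wrap/1: node(node(Y1,A,1),Y1,n) =?= node(W,A,b).
Decompose node/3: node(Y1,A,1) =?= W,  Y1 =?= A,  n =?= b.
Bind W := node(Y1,A,1); no other remaining equation mentions W.
Bind Y1 := A; substituting into the one remaining equation that mentions Y1 gives: tup(node(1,b,b),X1,A) =?= tup(Y,Y,b). Substituting into the earlier binding gives W := node(A,A,1).
Clash: constants n and b differ; no unifier exists.

NO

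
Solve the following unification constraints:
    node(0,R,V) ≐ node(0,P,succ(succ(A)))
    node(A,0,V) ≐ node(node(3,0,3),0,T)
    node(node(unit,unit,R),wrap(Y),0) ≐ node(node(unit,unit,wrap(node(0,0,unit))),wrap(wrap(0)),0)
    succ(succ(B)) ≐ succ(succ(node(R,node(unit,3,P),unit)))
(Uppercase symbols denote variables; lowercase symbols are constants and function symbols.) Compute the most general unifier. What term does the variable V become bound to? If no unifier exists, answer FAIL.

Decompose node/3: 0 ≐ 0,  R ≐ P,  V ≐ succ(succ(A)).
Delete trivial equation 0 ≐ 0.
Bind R := P; substituting into the 2 remaining equations that mention R gives: node(node(unit,unit,P),wrap(Y),0) ≐ node(node(unit,unit,wrap(node(0,0,unit))),wrap(wrap(0)),0),  succ(succ(B)) ≐ succ(succ(node(P,node(unit,3,P),unit))).
Bind V := succ(succ(A)); substituting into the one remaining equation that mentions V gives: node(A,0,succ(succ(A))) ≐ node(node(3,0,3),0,T).
Decompose node/3: A ≐ node(3,0,3),  0 ≐ 0,  succ(succ(A)) ≐ T.
Bind A := node(3,0,3); substituting into the one remaining equation that mentions A gives: succ(succ(node(3,0,3))) ≐ T. Substituting into the earlier binding gives V := succ(succ(node(3,0,3))).
Delete trivial equation 0 ≐ 0.
Bind T := succ(succ(node(3,0,3))); no other remaining equation mentions T.
Decompose node/3: node(unit,unit,P) ≐ node(unit,unit,wrap(node(0,0,unit))),  wrap(Y) ≐ wrap(wrap(0)),  0 ≐ 0.
Decompose node/3: unit ≐ unit,  unit ≐ unit,  P ≐ wrap(node(0,0,unit)).
Delete trivial equation unit ≐ unit.
Delete trivial equation unit ≐ unit.
Bind P := wrap(node(0,0,unit)); substituting into the one remaining equation that mentions P gives: succ(succ(B)) ≐ succ(succ(node(wrap(node(0,0,unit)),node(unit,3,wrap(node(0,0,unit))),unit))). Substituting into the earlier binding gives R := wrap(node(0,0,unit)).
Decompose wrap/1: Y ≐ wrap(0).
Bind Y := wrap(0); no other remaining equation mentions Y.
Delete trivial equation 0 ≐ 0.
Decompose succ/1: succ(B) ≐ succ(node(wrap(node(0,0,unit)),node(unit,3,wrap(node(0,0,unit))),unit)).
Decompose succ/1: B ≐ node(wrap(node(0,0,unit)),node(unit,3,wrap(node(0,0,unit))),unit).
Bind B := node(wrap(node(0,0,unit)),node(unit,3,wrap(node(0,0,unit))),unit).
MGU = { R ↦ wrap(node(0,0,unit)), V ↦ succ(succ(node(3,0,3))), A ↦ node(3,0,3), T ↦ succ(succ(node(3,0,3))), P ↦ wrap(node(0,0,unit)), Y ↦ wrap(0), B ↦ node(wrap(node(0,0,unit)),node(unit,3,wrap(node(0,0,unit))),unit) }, so V ↦ succ(succ(node(3,0,3))).

succ(succ(node(3,0,3)))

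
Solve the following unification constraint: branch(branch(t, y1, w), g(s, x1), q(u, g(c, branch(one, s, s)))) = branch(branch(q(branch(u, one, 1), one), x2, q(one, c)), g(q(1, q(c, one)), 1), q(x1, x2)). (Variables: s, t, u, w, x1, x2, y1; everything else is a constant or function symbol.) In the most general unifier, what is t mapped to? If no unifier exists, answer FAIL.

q(branch(1, one, 1), one)

Decompose branch/3: branch(t, y1, w) = branch(q(branch(u, one, 1), one), x2, q(one, c)),  g(s, x1) = g(q(1, q(c, one)), 1),  q(u, g(c, branch(one, s, s))) = q(x1, x2).
Decompose branch/3: t = q(branch(u, one, 1), one),  y1 = x2,  w = q(one, c).
Bind t := q(branch(u, one, 1), one); no other remaining equation mentions t.
Bind y1 := x2; no other remaining equation mentions y1.
Bind w := q(one, c); no other remaining equation mentions w.
Decompose g/2: s = q(1, q(c, one)),  x1 = 1.
Bind s := q(1, q(c, one)); substituting into the one remaining equation that mentions s gives: q(u, g(c, branch(one, q(1, q(c, one)), q(1, q(c, one))))) = q(x1, x2).
Bind x1 := 1; substituting into the remaining equation gives: q(u, g(c, branch(one, q(1, q(c, one)), q(1, q(c, one))))) = q(1, x2).
Decompose q/2: u = 1,  g(c, branch(one, q(1, q(c, one)), q(1, q(c, one)))) = x2.
Bind u := 1; no other remaining equation mentions u. Substituting into the earlier binding gives t := q(branch(1, one, 1), one).
Bind x2 := g(c, branch(one, q(1, q(c, one)), q(1, q(c, one)))). Substituting into the earlier binding gives y1 := g(c, branch(one, q(1, q(c, one)), q(1, q(c, one)))).
MGU = { t := q(branch(1, one, 1), one), y1 := g(c, branch(one, q(1, q(c, one)), q(1, q(c, one)))), w := q(one, c), s := q(1, q(c, one)), x1 := 1, u := 1, x2 := g(c, branch(one, q(1, q(c, one)), q(1, q(c, one)))) }, so t := q(branch(1, one, 1), one).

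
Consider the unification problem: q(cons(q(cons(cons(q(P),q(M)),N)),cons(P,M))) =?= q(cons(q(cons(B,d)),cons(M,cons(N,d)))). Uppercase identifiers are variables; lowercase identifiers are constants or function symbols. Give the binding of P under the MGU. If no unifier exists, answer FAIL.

Decompose q/1: cons(q(cons(cons(q(P),q(M)),N)),cons(P,M)) =?= cons(q(cons(B,d)),cons(M,cons(N,d))).
Decompose cons/2: q(cons(cons(q(P),q(M)),N)) =?= q(cons(B,d)),  cons(P,M) =?= cons(M,cons(N,d)).
Decompose q/1: cons(cons(q(P),q(M)),N) =?= cons(B,d).
Decompose cons/2: cons(q(P),q(M)) =?= B,  N =?= d.
Bind B := cons(q(P),q(M)); no other remaining equation mentions B.
Bind N := d; substituting into the remaining equation gives: cons(P,M) =?= cons(M,cons(d,d)).
Decompose cons/2: P =?= M,  M =?= cons(d,d).
Bind P := M; no other remaining equation mentions P. Substituting into the earlier binding gives B := cons(q(M),q(M)).
Bind M := cons(d,d). Substituting into the earlier bindings gives B := cons(q(cons(d,d)),q(cons(d,d))), P := cons(d,d).
MGU = { B -> cons(q(cons(d,d)),q(cons(d,d))), N -> d, P -> cons(d,d), M -> cons(d,d) }, so P -> cons(d,d).

cons(d,d)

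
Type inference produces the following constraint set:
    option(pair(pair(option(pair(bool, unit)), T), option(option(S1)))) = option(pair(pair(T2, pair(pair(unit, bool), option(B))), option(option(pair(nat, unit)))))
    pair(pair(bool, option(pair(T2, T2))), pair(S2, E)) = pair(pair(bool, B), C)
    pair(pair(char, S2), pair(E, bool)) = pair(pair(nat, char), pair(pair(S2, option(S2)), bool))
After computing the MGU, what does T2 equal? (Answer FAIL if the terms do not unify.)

Decompose option/1: pair(pair(option(pair(bool, unit)), T), option(option(S1))) = pair(pair(T2, pair(pair(unit, bool), option(B))), option(option(pair(nat, unit)))).
Decompose pair/2: pair(option(pair(bool, unit)), T) = pair(T2, pair(pair(unit, bool), option(B))),  option(option(S1)) = option(option(pair(nat, unit))).
Decompose pair/2: option(pair(bool, unit)) = T2,  T = pair(pair(unit, bool), option(B)).
Bind T2 := option(pair(bool, unit)); substituting into the one remaining equation that mentions T2 gives: pair(pair(bool, option(pair(option(pair(bool, unit)), option(pair(bool, unit))))), pair(S2, E)) = pair(pair(bool, B), C).
Bind T := pair(pair(unit, bool), option(B)); no other remaining equation mentions T.
Decompose option/1: option(S1) = option(pair(nat, unit)).
Decompose option/1: S1 = pair(nat, unit).
Bind S1 := pair(nat, unit); no other remaining equation mentions S1.
Decompose pair/2: pair(bool, option(pair(option(pair(bool, unit)), option(pair(bool, unit))))) = pair(bool, B),  pair(S2, E) = C.
Decompose pair/2: bool = bool,  option(pair(option(pair(bool, unit)), option(pair(bool, unit)))) = B.
Delete trivial equation bool = bool.
Bind B := option(pair(option(pair(bool, unit)), option(pair(bool, unit)))); no other remaining equation mentions B. Substituting into the earlier binding gives T := pair(pair(unit, bool), option(option(pair(option(pair(bool, unit)), option(pair(bool, unit)))))).
Bind C := pair(S2, E); no other remaining equation mentions C.
Decompose pair/2: pair(char, S2) = pair(nat, char),  pair(E, bool) = pair(pair(S2, option(S2)), bool).
Decompose pair/2: char = nat,  S2 = char.
Clash: constants char and nat differ; no unifier exists.

FAIL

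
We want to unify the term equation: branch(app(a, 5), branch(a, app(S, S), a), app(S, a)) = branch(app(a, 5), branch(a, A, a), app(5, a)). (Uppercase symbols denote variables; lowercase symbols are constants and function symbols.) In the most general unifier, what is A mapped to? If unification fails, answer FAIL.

app(5, 5)

Decompose branch/3: app(a, 5) = app(a, 5),  branch(a, app(S, S), a) = branch(a, A, a),  app(S, a) = app(5, a).
Delete trivial equation app(a, 5) = app(a, 5).
Decompose branch/3: a = a,  app(S, S) = A,  a = a.
Delete trivial equation a = a.
Bind A := app(S, S); no other remaining equation mentions A.
Delete trivial equation a = a.
Decompose app/2: S = 5,  a = a.
Bind S := 5; no other remaining equation mentions S. Substituting into the earlier binding gives A := app(5, 5).
Delete trivial equation a = a.
MGU = { A -> app(5, 5), S -> 5 }, so A -> app(5, 5).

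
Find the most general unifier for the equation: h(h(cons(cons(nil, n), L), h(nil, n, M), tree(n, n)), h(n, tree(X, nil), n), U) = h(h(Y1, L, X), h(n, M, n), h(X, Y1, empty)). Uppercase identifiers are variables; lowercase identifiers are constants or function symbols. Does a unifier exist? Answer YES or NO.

Decompose h/3: h(cons(cons(nil, n), L), h(nil, n, M), tree(n, n)) = h(Y1, L, X),  h(n, tree(X, nil), n) = h(n, M, n),  U = h(X, Y1, empty).
Decompose h/3: cons(cons(nil, n), L) = Y1,  h(nil, n, M) = L,  tree(n, n) = X.
Bind Y1 := cons(cons(nil, n), L); substituting into the one remaining equation that mentions Y1 gives: U = h(X, cons(cons(nil, n), L), empty).
Bind L := h(nil, n, M); substituting into the one remaining equation that mentions L gives: U = h(X, cons(cons(nil, n), h(nil, n, M)), empty). Substituting into the earlier binding gives Y1 := cons(cons(nil, n), h(nil, n, M)).
Bind X := tree(n, n); substituting into the remaining equations gives: h(n, tree(tree(n, n), nil), n) = h(n, M, n),  U = h(tree(n, n), cons(cons(nil, n), h(nil, n, M)), empty).
Decompose h/3: n = n,  tree(tree(n, n), nil) = M,  n = n.
Delete trivial equation n = n.
Bind M := tree(tree(n, n), nil); substituting into the one remaining equation that mentions M gives: U = h(tree(n, n), cons(cons(nil, n), h(nil, n, tree(tree(n, n), nil))), empty). Substituting into the earlier bindings gives Y1 := cons(cons(nil, n), h(nil, n, tree(tree(n, n), nil))), L := h(nil, n, tree(tree(n, n), nil)).
Delete trivial equation n = n.
Bind U := h(tree(n, n), cons(cons(nil, n), h(nil, n, tree(tree(n, n), nil))), empty).
No equations remain and no clash or occurs-check failure arose, so a unifier exists.

YES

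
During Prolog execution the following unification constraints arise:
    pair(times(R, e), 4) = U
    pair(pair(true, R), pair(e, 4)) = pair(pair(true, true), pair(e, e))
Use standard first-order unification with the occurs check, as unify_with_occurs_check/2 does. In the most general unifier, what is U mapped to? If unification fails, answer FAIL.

FAIL

Bind U := pair(times(R, e), 4); no other remaining equation mentions U.
Decompose pair/2: pair(true, R) = pair(true, true),  pair(e, 4) = pair(e, e).
Decompose pair/2: true = true,  R = true.
Delete trivial equation true = true.
Bind R := true; no other remaining equation mentions R. Substituting into the earlier binding gives U := pair(times(true, e), 4).
Decompose pair/2: e = e,  4 = e.
Delete trivial equation e = e.
Clash: constants 4 and e differ; no unifier exists.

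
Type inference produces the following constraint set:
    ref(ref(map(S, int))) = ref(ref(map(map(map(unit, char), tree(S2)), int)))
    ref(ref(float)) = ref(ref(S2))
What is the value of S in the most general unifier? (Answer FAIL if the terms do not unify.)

Decompose ref/1: ref(map(S, int)) = ref(map(map(map(unit, char), tree(S2)), int)).
Decompose ref/1: map(S, int) = map(map(map(unit, char), tree(S2)), int).
Decompose map/2: S = map(map(unit, char), tree(S2)),  int = int.
Bind S := map(map(unit, char), tree(S2)); no other remaining equation mentions S.
Delete trivial equation int = int.
Decompose ref/1: ref(float) = ref(S2).
Decompose ref/1: float = S2.
Bind S2 := float. Substituting into the earlier binding gives S := map(map(unit, char), tree(float)).
MGU = { S -> map(map(unit, char), tree(float)), S2 -> float }, so S -> map(map(unit, char), tree(float)).

map(map(unit, char), tree(float))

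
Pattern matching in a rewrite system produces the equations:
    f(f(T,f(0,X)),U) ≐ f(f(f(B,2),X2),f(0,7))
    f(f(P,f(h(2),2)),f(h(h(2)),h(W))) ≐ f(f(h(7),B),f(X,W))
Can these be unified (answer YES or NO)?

Decompose f/2: f(T,f(0,X)) ≐ f(f(B,2),X2),  U ≐ f(0,7).
Decompose f/2: T ≐ f(B,2),  f(0,X) ≐ X2.
Bind T := f(B,2); no other remaining equation mentions T.
Bind X2 := f(0,X); no other remaining equation mentions X2.
Bind U := f(0,7); no other remaining equation mentions U.
Decompose f/2: f(P,f(h(2),2)) ≐ f(h(7),B),  f(h(h(2)),h(W)) ≐ f(X,W).
Decompose f/2: P ≐ h(7),  f(h(2),2) ≐ B.
Bind P := h(7); no other remaining equation mentions P.
Bind B := f(h(2),2); no other remaining equation mentions B. Substituting into the earlier binding gives T := f(f(h(2),2),2).
Decompose f/2: h(h(2)) ≐ X,  h(W) ≐ W.
Bind X := h(h(2)); no other remaining equation mentions X. Substituting into the earlier binding gives X2 := f(0,h(h(2))).
Occurs check fails: W occurs in h(W); the equation W ≐ h(W) has no finite solution.

NO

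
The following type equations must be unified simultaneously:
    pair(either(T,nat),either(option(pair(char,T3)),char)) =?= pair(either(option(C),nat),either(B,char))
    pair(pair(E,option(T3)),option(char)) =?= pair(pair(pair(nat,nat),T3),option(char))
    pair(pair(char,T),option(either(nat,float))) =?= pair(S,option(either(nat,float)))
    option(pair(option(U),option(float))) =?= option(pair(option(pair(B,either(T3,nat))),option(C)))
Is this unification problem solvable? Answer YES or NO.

Decompose pair/2: either(T,nat) =?= either(option(C),nat),  either(option(pair(char,T3)),char) =?= either(B,char).
Decompose either/2: T =?= option(C),  nat =?= nat.
Bind T := option(C); substituting into the one remaining equation that mentions T gives: pair(pair(char,option(C)),option(either(nat,float))) =?= pair(S,option(either(nat,float))).
Delete trivial equation nat =?= nat.
Decompose either/2: option(pair(char,T3)) =?= B,  char =?= char.
Bind B := option(pair(char,T3)); substituting into the one remaining equation that mentions B gives: option(pair(option(U),option(float))) =?= option(pair(option(pair(option(pair(char,T3)),either(T3,nat))),option(C))).
Delete trivial equation char =?= char.
Decompose pair/2: pair(E,option(T3)) =?= pair(pair(nat,nat),T3),  option(char) =?= option(char).
Decompose pair/2: E =?= pair(nat,nat),  option(T3) =?= T3.
Bind E := pair(nat,nat); no other remaining equation mentions E.
Occurs check fails: T3 occurs in option(T3); the equation T3 =?= option(T3) has no finite solution.

NO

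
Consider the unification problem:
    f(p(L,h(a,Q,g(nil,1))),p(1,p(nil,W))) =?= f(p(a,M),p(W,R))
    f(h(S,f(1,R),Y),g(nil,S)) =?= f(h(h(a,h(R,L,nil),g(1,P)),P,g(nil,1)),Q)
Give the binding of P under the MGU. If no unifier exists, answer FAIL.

Decompose f/2: p(L,h(a,Q,g(nil,1))) =?= p(a,M),  p(1,p(nil,W)) =?= p(W,R).
Decompose p/2: L =?= a,  h(a,Q,g(nil,1)) =?= M.
Bind L := a; substituting into the one remaining equation that mentions L gives: f(h(S,f(1,R),Y),g(nil,S)) =?= f(h(h(a,h(R,a,nil),g(1,P)),P,g(nil,1)),Q).
Bind M := h(a,Q,g(nil,1)); no other remaining equation mentions M.
Decompose p/2: 1 =?= W,  p(nil,W) =?= R.
Bind W := 1; substituting into the one remaining equation that mentions W gives: p(nil,1) =?= R.
Bind R := p(nil,1); substituting into the remaining equation gives: f(h(S,f(1,p(nil,1)),Y),g(nil,S)) =?= f(h(h(a,h(p(nil,1),a,nil),g(1,P)),P,g(nil,1)),Q).
Decompose f/2: h(S,f(1,p(nil,1)),Y) =?= h(h(a,h(p(nil,1),a,nil),g(1,P)),P,g(nil,1)),  g(nil,S) =?= Q.
Decompose h/3: S =?= h(a,h(p(nil,1),a,nil),g(1,P)),  f(1,p(nil,1)) =?= P,  Y =?= g(nil,1).
Bind S := h(a,h(p(nil,1),a,nil),g(1,P)); substituting into the one remaining equation that mentions S gives: g(nil,h(a,h(p(nil,1),a,nil),g(1,P))) =?= Q.
Bind P := f(1,p(nil,1)); substituting into the one remaining equation that mentions P gives: g(nil,h(a,h(p(nil,1),a,nil),g(1,f(1,p(nil,1))))) =?= Q. Substituting into the earlier binding gives S := h(a,h(p(nil,1),a,nil),g(1,f(1,p(nil,1)))).
Bind Y := g(nil,1); no other remaining equation mentions Y.
Bind Q := g(nil,h(a,h(p(nil,1),a,nil),g(1,f(1,p(nil,1))))). Substituting into the earlier binding gives M := h(a,g(nil,h(a,h(p(nil,1),a,nil),g(1,f(1,p(nil,1))))),g(nil,1)).
MGU = { L ↦ a, M ↦ h(a,g(nil,h(a,h(p(nil,1),a,nil),g(1,f(1,p(nil,1))))),g(nil,1)), W ↦ 1, R ↦ p(nil,1), S ↦ h(a,h(p(nil,1),a,nil),g(1,f(1,p(nil,1)))), P ↦ f(1,p(nil,1)), Y ↦ g(nil,1), Q ↦ g(nil,h(a,h(p(nil,1),a,nil),g(1,f(1,p(nil,1))))) }, so P ↦ f(1,p(nil,1)).

f(1,p(nil,1))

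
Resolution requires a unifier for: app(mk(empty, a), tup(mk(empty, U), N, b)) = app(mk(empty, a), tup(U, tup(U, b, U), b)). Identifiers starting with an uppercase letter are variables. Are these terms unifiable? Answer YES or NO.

NO

Decompose app/2: mk(empty, a) = mk(empty, a),  tup(mk(empty, U), N, b) = tup(U, tup(U, b, U), b).
Delete trivial equation mk(empty, a) = mk(empty, a).
Decompose tup/3: mk(empty, U) = U,  N = tup(U, b, U),  b = b.
Occurs check fails: U occurs in mk(empty, U); the equation U = mk(empty, U) has no finite solution.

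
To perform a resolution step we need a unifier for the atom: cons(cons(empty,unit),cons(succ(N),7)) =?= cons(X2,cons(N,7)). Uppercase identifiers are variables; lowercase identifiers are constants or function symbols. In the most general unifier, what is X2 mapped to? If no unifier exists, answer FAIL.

Decompose cons/2: cons(empty,unit) =?= X2,  cons(succ(N),7) =?= cons(N,7).
Bind X2 := cons(empty,unit); no other remaining equation mentions X2.
Decompose cons/2: succ(N) =?= N,  7 =?= 7.
Occurs check fails: N occurs in succ(N); the equation N =?= succ(N) has no finite solution.

FAIL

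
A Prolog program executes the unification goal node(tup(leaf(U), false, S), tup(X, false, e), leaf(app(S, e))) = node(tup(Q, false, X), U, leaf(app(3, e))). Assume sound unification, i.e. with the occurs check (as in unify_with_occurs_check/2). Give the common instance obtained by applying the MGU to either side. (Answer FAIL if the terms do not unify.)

Decompose node/3: tup(leaf(U), false, S) = tup(Q, false, X),  tup(X, false, e) = U,  leaf(app(S, e)) = leaf(app(3, e)).
Decompose tup/3: leaf(U) = Q,  false = false,  S = X.
Bind Q := leaf(U); no other remaining equation mentions Q.
Delete trivial equation false = false.
Bind S := X; substituting into the one remaining equation that mentions S gives: leaf(app(X, e)) = leaf(app(3, e)).
Bind U := tup(X, false, e); no other remaining equation mentions U. Substituting into the earlier binding gives Q := leaf(tup(X, false, e)).
Decompose leaf/1: app(X, e) = app(3, e).
Decompose app/2: X = 3,  e = e.
Bind X := 3; no other remaining equation mentions X. Substituting into the earlier bindings gives Q := leaf(tup(3, false, e)), S := 3, U := tup(3, false, e).
Delete trivial equation e = e.
Applying the MGU to either side gives node(tup(leaf(tup(3, false, e)), false, 3), tup(3, false, e), leaf(app(3, e))).

node(tup(leaf(tup(3, false, e)), false, 3), tup(3, false, e), leaf(app(3, e)))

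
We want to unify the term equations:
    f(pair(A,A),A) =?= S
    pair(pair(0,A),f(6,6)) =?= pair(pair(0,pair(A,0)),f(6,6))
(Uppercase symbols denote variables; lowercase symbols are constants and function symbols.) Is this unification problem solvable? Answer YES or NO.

Bind S := f(pair(A,A),A); no other remaining equation mentions S.
Decompose pair/2: pair(0,A) =?= pair(0,pair(A,0)),  f(6,6) =?= f(6,6).
Decompose pair/2: 0 =?= 0,  A =?= pair(A,0).
Delete trivial equation 0 =?= 0.
Occurs check fails: A occurs in pair(A,0); the equation A =?= pair(A,0) has no finite solution.

NO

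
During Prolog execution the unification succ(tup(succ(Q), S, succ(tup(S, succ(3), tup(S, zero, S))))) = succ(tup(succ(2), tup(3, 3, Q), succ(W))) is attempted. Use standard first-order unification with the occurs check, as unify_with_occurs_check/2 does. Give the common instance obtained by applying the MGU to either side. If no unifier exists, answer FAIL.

succ(tup(succ(2), tup(3, 3, 2), succ(tup(tup(3, 3, 2), succ(3), tup(tup(3, 3, 2), zero, tup(3, 3, 2))))))

Decompose succ/1: tup(succ(Q), S, succ(tup(S, succ(3), tup(S, zero, S)))) = tup(succ(2), tup(3, 3, Q), succ(W)).
Decompose tup/3: succ(Q) = succ(2),  S = tup(3, 3, Q),  succ(tup(S, succ(3), tup(S, zero, S))) = succ(W).
Decompose succ/1: Q = 2.
Bind Q := 2; substituting into the one remaining equation that mentions Q gives: S = tup(3, 3, 2).
Bind S := tup(3, 3, 2); substituting into the remaining equation gives: succ(tup(tup(3, 3, 2), succ(3), tup(tup(3, 3, 2), zero, tup(3, 3, 2)))) = succ(W).
Decompose succ/1: tup(tup(3, 3, 2), succ(3), tup(tup(3, 3, 2), zero, tup(3, 3, 2))) = W.
Bind W := tup(tup(3, 3, 2), succ(3), tup(tup(3, 3, 2), zero, tup(3, 3, 2))).
Applying the MGU to either side gives succ(tup(succ(2), tup(3, 3, 2), succ(tup(tup(3, 3, 2), succ(3), tup(tup(3, 3, 2), zero, tup(3, 3, 2)))))).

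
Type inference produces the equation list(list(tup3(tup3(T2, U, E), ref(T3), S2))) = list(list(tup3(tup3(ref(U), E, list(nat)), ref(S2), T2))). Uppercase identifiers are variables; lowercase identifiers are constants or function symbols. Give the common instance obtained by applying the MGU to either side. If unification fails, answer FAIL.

list(list(tup3(tup3(ref(list(nat)), list(nat), list(nat)), ref(ref(list(nat))), ref(list(nat)))))

Decompose list/1: list(tup3(tup3(T2, U, E), ref(T3), S2)) = list(tup3(tup3(ref(U), E, list(nat)), ref(S2), T2)).
Decompose list/1: tup3(tup3(T2, U, E), ref(T3), S2) = tup3(tup3(ref(U), E, list(nat)), ref(S2), T2).
Decompose tup3/3: tup3(T2, U, E) = tup3(ref(U), E, list(nat)),  ref(T3) = ref(S2),  S2 = T2.
Decompose tup3/3: T2 = ref(U),  U = E,  E = list(nat).
Bind T2 := ref(U); substituting into the one remaining equation that mentions T2 gives: S2 = ref(U).
Bind U := E; substituting into the one remaining equation that mentions U gives: S2 = ref(E). Substituting into the earlier binding gives T2 := ref(E).
Bind E := list(nat); substituting into the one remaining equation that mentions E gives: S2 = ref(list(nat)). Substituting into the earlier bindings gives T2 := ref(list(nat)), U := list(nat).
Decompose ref/1: T3 = S2.
Bind T3 := S2; no other remaining equation mentions T3.
Bind S2 := ref(list(nat)). Substituting into the earlier binding gives T3 := ref(list(nat)).
Applying the MGU to either side gives list(list(tup3(tup3(ref(list(nat)), list(nat), list(nat)), ref(ref(list(nat))), ref(list(nat))))).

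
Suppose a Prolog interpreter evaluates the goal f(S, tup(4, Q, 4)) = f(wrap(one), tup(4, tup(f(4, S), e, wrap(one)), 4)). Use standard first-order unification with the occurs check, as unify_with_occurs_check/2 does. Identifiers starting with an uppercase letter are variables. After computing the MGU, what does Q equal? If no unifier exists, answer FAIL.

Decompose f/2: S = wrap(one),  tup(4, Q, 4) = tup(4, tup(f(4, S), e, wrap(one)), 4).
Bind S := wrap(one); substituting into the remaining equation gives: tup(4, Q, 4) = tup(4, tup(f(4, wrap(one)), e, wrap(one)), 4).
Decompose tup/3: 4 = 4,  Q = tup(f(4, wrap(one)), e, wrap(one)),  4 = 4.
Delete trivial equation 4 = 4.
Bind Q := tup(f(4, wrap(one)), e, wrap(one)); no other remaining equation mentions Q.
Delete trivial equation 4 = 4.
MGU = { S = wrap(one), Q = tup(f(4, wrap(one)), e, wrap(one)) }, so Q = tup(f(4, wrap(one)), e, wrap(one)).

tup(f(4, wrap(one)), e, wrap(one))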